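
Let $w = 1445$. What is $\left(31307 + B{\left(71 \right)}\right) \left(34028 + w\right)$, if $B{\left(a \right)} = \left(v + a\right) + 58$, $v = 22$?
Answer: $1115909634$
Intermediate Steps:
$B{\left(a \right)} = 80 + a$ ($B{\left(a \right)} = \left(22 + a\right) + 58 = 80 + a$)
$\left(31307 + B{\left(71 \right)}\right) \left(34028 + w\right) = \left(31307 + \left(80 + 71\right)\right) \left(34028 + 1445\right) = \left(31307 + 151\right) 35473 = 31458 \cdot 35473 = 1115909634$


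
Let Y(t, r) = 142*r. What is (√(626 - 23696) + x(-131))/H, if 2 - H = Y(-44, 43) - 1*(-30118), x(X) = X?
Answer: 131/36222 - I*√23070/36222 ≈ 0.0036166 - 0.0041933*I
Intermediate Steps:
H = -36222 (H = 2 - (142*43 - 1*(-30118)) = 2 - (6106 + 30118) = 2 - 1*36224 = 2 - 36224 = -36222)
(√(626 - 23696) + x(-131))/H = (√(626 - 23696) - 131)/(-36222) = (√(-23070) - 131)*(-1/36222) = (I*√23070 - 131)*(-1/36222) = (-131 + I*√23070)*(-1/36222) = 131/36222 - I*√23070/36222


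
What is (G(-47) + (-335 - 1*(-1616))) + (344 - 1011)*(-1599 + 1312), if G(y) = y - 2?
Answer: 192661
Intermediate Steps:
G(y) = -2 + y
(G(-47) + (-335 - 1*(-1616))) + (344 - 1011)*(-1599 + 1312) = ((-2 - 47) + (-335 - 1*(-1616))) + (344 - 1011)*(-1599 + 1312) = (-49 + (-335 + 1616)) - 667*(-287) = (-49 + 1281) + 191429 = 1232 + 191429 = 192661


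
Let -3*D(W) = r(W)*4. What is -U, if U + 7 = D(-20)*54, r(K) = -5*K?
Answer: 7207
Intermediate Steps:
D(W) = 20*W/3 (D(W) = -(-5*W)*4/3 = -(-20)*W/3 = 20*W/3)
U = -7207 (U = -7 + ((20/3)*(-20))*54 = -7 - 400/3*54 = -7 - 7200 = -7207)
-U = -1*(-7207) = 7207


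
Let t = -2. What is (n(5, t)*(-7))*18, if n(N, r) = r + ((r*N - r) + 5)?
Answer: 630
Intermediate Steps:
n(N, r) = 5 + N*r (n(N, r) = r + ((N*r - r) + 5) = r + ((-r + N*r) + 5) = r + (5 - r + N*r) = 5 + N*r)
(n(5, t)*(-7))*18 = ((5 + 5*(-2))*(-7))*18 = ((5 - 10)*(-7))*18 = -5*(-7)*18 = 35*18 = 630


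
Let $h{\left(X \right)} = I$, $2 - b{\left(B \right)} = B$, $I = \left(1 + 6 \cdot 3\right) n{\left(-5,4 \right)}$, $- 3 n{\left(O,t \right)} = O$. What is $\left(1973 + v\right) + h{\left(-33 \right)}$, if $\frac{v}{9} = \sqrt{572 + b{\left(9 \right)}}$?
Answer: $\frac{6014}{3} + 9 \sqrt{565} \approx 2218.6$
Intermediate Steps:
$n{\left(O,t \right)} = - \frac{O}{3}$
$I = \frac{95}{3}$ ($I = \left(1 + 6 \cdot 3\right) \left(\left(- \frac{1}{3}\right) \left(-5\right)\right) = \left(1 + 18\right) \frac{5}{3} = 19 \cdot \frac{5}{3} = \frac{95}{3} \approx 31.667$)
$b{\left(B \right)} = 2 - B$
$h{\left(X \right)} = \frac{95}{3}$
$v = 9 \sqrt{565}$ ($v = 9 \sqrt{572 + \left(2 - 9\right)} = 9 \sqrt{572 - 7} = 9 \sqrt{565} \approx 213.93$)
$\left(1973 + v\right) + h{\left(-33 \right)} = \left(1973 + 9 \sqrt{565}\right) + \frac{95}{3} = \frac{6014}{3} + 9 \sqrt{565}$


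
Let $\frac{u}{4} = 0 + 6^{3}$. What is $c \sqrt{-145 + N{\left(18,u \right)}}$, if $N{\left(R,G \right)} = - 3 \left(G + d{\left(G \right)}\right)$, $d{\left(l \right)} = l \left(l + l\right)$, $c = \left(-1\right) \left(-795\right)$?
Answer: $795 i \sqrt{4481713} \approx 1.683 \cdot 10^{6} i$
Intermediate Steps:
$c = 795$
$d{\left(l \right)} = 2 l^{2}$ ($d{\left(l \right)} = l 2 l = 2 l^{2}$)
$u = 864$ ($u = 4 \left(0 + 6^{3}\right) = 4 \left(0 + 216\right) = 4 \cdot 216 = 864$)
$N{\left(R,G \right)} = - 6 G^{2} - 3 G$ ($N{\left(R,G \right)} = - 3 \left(G + 2 G^{2}\right) = - 6 G^{2} - 3 G$)
$c \sqrt{-145 + N{\left(18,u \right)}} = 795 \sqrt{-145 + 3 \cdot 864 \left(-1 - 1728\right)} = 795 \sqrt{-145 + 3 \cdot 864 \left(-1729\right)} = 795 \sqrt{-145 - 4481568} = 795 \sqrt{-4481713} = 795 i \sqrt{4481713}$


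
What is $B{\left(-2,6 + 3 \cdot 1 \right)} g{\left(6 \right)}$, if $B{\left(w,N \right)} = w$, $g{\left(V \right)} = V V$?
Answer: $-72$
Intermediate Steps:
$g{\left(V \right)} = V^{2}$
$B{\left(-2,6 + 3 \cdot 1 \right)} g{\left(6 \right)} = - 2 \cdot 6^{2} = \left(-2\right) 36 = -72$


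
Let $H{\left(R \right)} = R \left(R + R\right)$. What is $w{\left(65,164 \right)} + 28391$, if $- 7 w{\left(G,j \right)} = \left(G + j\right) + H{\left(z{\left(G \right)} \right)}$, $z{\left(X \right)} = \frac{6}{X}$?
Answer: $\frac{838696228}{29575} \approx 28358.0$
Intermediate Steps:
$H{\left(R \right)} = 2 R^{2}$ ($H{\left(R \right)} = R 2 R = 2 R^{2}$)
$w{\left(G,j \right)} = - \frac{72}{7 G^{2}} - \frac{G}{7} - \frac{j}{7}$ ($w{\left(G,j \right)} = - \frac{\left(G + j\right) + 2 \left(\frac{6}{G}\right)^{2}}{7} = - \frac{\left(G + j\right) + 2 \frac{36}{G^{2}}}{7} = - \frac{\left(G + j\right) + \frac{72}{G^{2}}}{7} = - \frac{G + j + \frac{72}{G^{2}}}{7} = - \frac{72}{7 G^{2}} - \frac{G}{7} - \frac{j}{7}$)
$w{\left(65,164 \right)} + 28391 = \frac{-72 + 65^{2} \left(\left(-1\right) 65 - 164\right)}{7 \cdot 4225} + 28391 = \frac{1}{7} \cdot \frac{1}{4225} \left(-72 + 4225 \left(-65 - 164\right)\right) + 28391 = \frac{1}{7} \cdot \frac{1}{4225} \left(-72 + 4225 \left(-229\right)\right) + 28391 = \frac{1}{7} \cdot \frac{1}{4225} \left(-72 - 967525\right) + 28391 = \frac{1}{7} \cdot \frac{1}{4225} \left(-967597\right) + 28391 = - \frac{967597}{29575} + 28391 = \frac{838696228}{29575}$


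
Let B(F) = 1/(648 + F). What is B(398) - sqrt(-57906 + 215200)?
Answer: 1/1046 - sqrt(157294) ≈ -396.60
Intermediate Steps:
B(398) - sqrt(-57906 + 215200) = 1/(648 + 398) - sqrt(-57906 + 215200) = 1/1046 - sqrt(157294)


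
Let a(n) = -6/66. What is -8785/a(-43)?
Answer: 96635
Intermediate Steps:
a(n) = -1/11 (a(n) = -6*1/66 = -1/11)
-8785/a(-43) = -8785/(-1/11) = -8785*(-11) = 96635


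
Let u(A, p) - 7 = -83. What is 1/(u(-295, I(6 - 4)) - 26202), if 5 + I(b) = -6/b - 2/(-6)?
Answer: -1/26278 ≈ -3.8055e-5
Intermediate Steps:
I(b) = -14/3 - 6/b (I(b) = -5 + (-6/b - 2/(-6)) = -5 + (-6/b - 2*(-1/6)) = -5 + (-6/b + 1/3) = -5 + (1/3 - 6/b) = -14/3 - 6/b)
u(A, p) = -76 (u(A, p) = 7 - 83 = -76)
1/(u(-295, I(6 - 4)) - 26202) = 1/(-76 - 26202) = 1/(-26278) = -1/26278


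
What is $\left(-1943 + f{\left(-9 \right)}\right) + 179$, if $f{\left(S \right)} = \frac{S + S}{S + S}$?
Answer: $-1763$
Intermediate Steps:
$f{\left(S \right)} = 1$ ($f{\left(S \right)} = \frac{2 S}{2 S} = 2 S \frac{1}{2 S} = 1$)
$\left(-1943 + f{\left(-9 \right)}\right) + 179 = \left(-1943 + 1\right) + 179 = -1942 + 179 = -1763$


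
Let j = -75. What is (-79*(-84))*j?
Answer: -497700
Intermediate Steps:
(-79*(-84))*j = -79*(-84)*(-75) = 6636*(-75) = -497700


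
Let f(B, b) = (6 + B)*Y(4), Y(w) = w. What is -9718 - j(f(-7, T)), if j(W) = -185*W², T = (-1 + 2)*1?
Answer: -6758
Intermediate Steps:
T = 1 (T = 1*1 = 1)
f(B, b) = 24 + 4*B (f(B, b) = (6 + B)*4 = 24 + 4*B)
-9718 - j(f(-7, T)) = -9718 - (-185)*(24 + 4*(-7))² = -9718 - (-185)*(24 - 28)² = -9718 - (-185)*(-4)² = -9718 - (-185)*16 = -9718 - 1*(-2960) = -9718 + 2960 = -6758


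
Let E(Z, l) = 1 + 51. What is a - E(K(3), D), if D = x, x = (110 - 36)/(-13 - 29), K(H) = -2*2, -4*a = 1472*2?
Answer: -788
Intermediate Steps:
a = -736 (a = -368*2 = -1/4*2944 = -736)
K(H) = -4
x = -37/21 (x = 74/(-42) = 74*(-1/42) = -37/21 ≈ -1.7619)
D = -37/21 ≈ -1.7619
E(Z, l) = 52
a - E(K(3), D) = -736 - 1*52 = -736 - 52 = -788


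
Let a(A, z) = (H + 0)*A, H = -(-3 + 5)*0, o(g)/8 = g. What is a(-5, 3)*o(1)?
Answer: 0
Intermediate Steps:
o(g) = 8*g
H = 0 (H = -2*0 = -1*0 = 0)
a(A, z) = 0 (a(A, z) = (0 + 0)*A = 0*A = 0)
a(-5, 3)*o(1) = 0*(8*1) = 0*8 = 0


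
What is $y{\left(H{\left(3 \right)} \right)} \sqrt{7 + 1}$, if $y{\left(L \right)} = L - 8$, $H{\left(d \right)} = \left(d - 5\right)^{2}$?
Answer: $- 8 \sqrt{2} \approx -11.314$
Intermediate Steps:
$H{\left(d \right)} = \left(-5 + d\right)^{2}$
$y{\left(L \right)} = -8 + L$ ($y{\left(L \right)} = L - 8 = -8 + L$)
$y{\left(H{\left(3 \right)} \right)} \sqrt{7 + 1} = \left(-8 + \left(-5 + 3\right)^{2}\right) \sqrt{7 + 1} = \left(-8 + \left(-2\right)^{2}\right) \sqrt{8} = \left(-8 + 4\right) 2 \sqrt{2} = - 4 \cdot 2 \sqrt{2} = - 8 \sqrt{2}$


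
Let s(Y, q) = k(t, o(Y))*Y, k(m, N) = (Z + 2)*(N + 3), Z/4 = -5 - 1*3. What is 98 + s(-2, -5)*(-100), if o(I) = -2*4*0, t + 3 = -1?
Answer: -17902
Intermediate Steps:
t = -4 (t = -3 - 1 = -4)
Z = -32 (Z = 4*(-5 - 1*3) = 4*(-5 - 3) = 4*(-8) = -32)
o(I) = 0 (o(I) = -8*0 = 0)
k(m, N) = -90 - 30*N (k(m, N) = (-32 + 2)*(N + 3) = -30*(3 + N) = -90 - 30*N)
s(Y, q) = -90*Y (s(Y, q) = (-90 - 30*0)*Y = (-90 + 0)*Y = -90*Y)
98 + s(-2, -5)*(-100) = 98 - 90*(-2)*(-100) = 98 + 180*(-100) = 98 - 18000 = -17902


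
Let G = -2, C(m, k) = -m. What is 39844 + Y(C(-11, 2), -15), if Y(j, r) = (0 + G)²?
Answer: 39848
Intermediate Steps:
Y(j, r) = 4 (Y(j, r) = (0 - 2)² = (-2)² = 4)
39844 + Y(C(-11, 2), -15) = 39844 + 4 = 39848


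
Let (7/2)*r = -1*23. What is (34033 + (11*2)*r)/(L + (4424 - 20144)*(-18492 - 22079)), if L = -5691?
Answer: 79073/1488131001 ≈ 5.3136e-5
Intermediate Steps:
r = -46/7 (r = 2*(-1*23)/7 = (2/7)*(-23) = -46/7 ≈ -6.5714)
(34033 + (11*2)*r)/(L + (4424 - 20144)*(-18492 - 22079)) = (34033 + (11*2)*(-46/7))/(-5691 + (4424 - 20144)*(-18492 - 22079)) = (34033 + 22*(-46/7))/(-5691 - 15720*(-40571)) = (34033 - 1012/7)/(-5691 + 637776120) = (237219/7)/637770429 = (237219/7)*(1/637770429) = 79073/1488131001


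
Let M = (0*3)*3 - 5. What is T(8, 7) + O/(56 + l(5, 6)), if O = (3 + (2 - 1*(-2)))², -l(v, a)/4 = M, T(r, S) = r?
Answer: 657/76 ≈ 8.6447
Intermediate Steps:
M = -5 (M = 0*3 - 5 = 0 - 5 = -5)
l(v, a) = 20 (l(v, a) = -4*(-5) = 20)
O = 49 (O = (3 + (2 + 2))² = (3 + 4)² = 7² = 49)
T(8, 7) + O/(56 + l(5, 6)) = 8 + 49/(56 + 20) = 8 + 49/76 = 657/76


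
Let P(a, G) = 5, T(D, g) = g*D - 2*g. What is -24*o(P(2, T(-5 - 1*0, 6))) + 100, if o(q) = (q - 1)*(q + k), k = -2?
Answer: -188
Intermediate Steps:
T(D, g) = -2*g + D*g (T(D, g) = D*g - 2*g = -2*g + D*g)
o(q) = (-1 + q)*(-2 + q) (o(q) = (q - 1)*(q - 2) = (-1 + q)*(-2 + q))
-24*o(P(2, T(-5 - 1*0, 6))) + 100 = -24*(2 + 5² - 3*5) + 100 = -24*(2 + 25 - 15) + 100 = -24*12 + 100 = -288 + 100 = -188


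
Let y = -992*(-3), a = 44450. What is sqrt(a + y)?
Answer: sqrt(47426) ≈ 217.78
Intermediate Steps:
y = 2976
sqrt(a + y) = sqrt(44450 + 2976) = sqrt(47426)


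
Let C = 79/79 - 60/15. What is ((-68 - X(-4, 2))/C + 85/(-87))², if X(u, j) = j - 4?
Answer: 3345241/7569 ≈ 441.97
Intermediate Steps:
X(u, j) = -4 + j
C = -3 (C = 79*(1/79) - 60*1/15 = 1 - 4 = -3)
((-68 - X(-4, 2))/C + 85/(-87))² = ((-68 - (-4 + 2))/(-3) + 85/(-87))² = ((-68 - 1*(-2))*(-⅓) + 85*(-1/87))² = ((-68 + 2)*(-⅓) - 85/87)² = (-66*(-⅓) - 85/87)² = (22 - 85/87)² = (1829/87)² = 3345241/7569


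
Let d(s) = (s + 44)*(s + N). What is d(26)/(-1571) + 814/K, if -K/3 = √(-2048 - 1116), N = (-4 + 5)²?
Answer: -1890/1571 + 407*I*√791/2373 ≈ -1.2031 + 4.8238*I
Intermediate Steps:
N = 1 (N = 1² = 1)
d(s) = (1 + s)*(44 + s) (d(s) = (s + 44)*(s + 1) = (44 + s)*(1 + s) = (1 + s)*(44 + s))
K = -6*I*√791 (K = -3*√(-2048 - 1116) = -6*I*√791 ≈ -168.75*I)
d(26)/(-1571) + 814/K = (44 + 26² + 45*26)/(-1571) + 814/((-6*I*√791)) = (44 + 676 + 1170)*(-1/1571) + 814*(I*√791/4746) = 1890*(-1/1571) + 407*I*√791/2373 = -1890/1571 + 407*I*√791/2373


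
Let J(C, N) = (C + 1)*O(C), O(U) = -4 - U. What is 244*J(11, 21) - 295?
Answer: -44215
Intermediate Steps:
J(C, N) = (1 + C)*(-4 - C) (J(C, N) = (C + 1)*(-4 - C) = (1 + C)*(-4 - C))
244*J(11, 21) - 295 = 244*(-(1 + 11)*(4 + 11)) - 295 = 244*(-1*12*15) - 295 = 244*(-180) - 295 = -43920 - 295 = -44215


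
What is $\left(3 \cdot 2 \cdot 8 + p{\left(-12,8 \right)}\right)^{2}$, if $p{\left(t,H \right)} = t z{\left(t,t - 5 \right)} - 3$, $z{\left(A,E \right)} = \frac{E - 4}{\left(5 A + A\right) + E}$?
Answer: $\frac{14085009}{7921} \approx 1778.2$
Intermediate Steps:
$z{\left(A,E \right)} = \frac{-4 + E}{E + 6 A}$ ($z{\left(A,E \right)} = \frac{-4 + E}{6 A + E} = \frac{-4 + E}{E + 6 A}$)
$p{\left(t,H \right)} = -3 + \frac{t \left(-9 + t\right)}{-5 + 7 t}$ ($p{\left(t,H \right)} = t \frac{-4 + \left(t - 5\right)}{\left(t - 5\right) + 6 t} - 3 = t \frac{-4 + \left(-5 + t\right)}{\left(-5 + t\right) + 6 t} - 3 = t \frac{-9 + t}{-5 + 7 t} - 3 = \frac{t \left(-9 + t\right)}{-5 + 7 t} - 3 = -3 + \frac{t \left(-9 + t\right)}{-5 + 7 t}$)
$\left(3 \cdot 2 \cdot 8 + p{\left(-12,8 \right)}\right)^{2} = \left(3 \cdot 2 \cdot 8 + \frac{15 + \left(-12\right)^{2} - -360}{-5 + 7 \left(-12\right)}\right)^{2} = \left(6 \cdot 8 + \frac{15 + 144 + 360}{-5 - 84}\right)^{2} = \left(48 + \frac{1}{-89} \cdot 519\right)^{2} = \left(48 - \frac{519}{89}\right)^{2} = \left(\frac{3753}{89}\right)^{2} = \frac{14085009}{7921}$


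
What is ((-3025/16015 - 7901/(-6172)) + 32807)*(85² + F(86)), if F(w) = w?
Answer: 4741771304802105/19768916 ≈ 2.3986e+8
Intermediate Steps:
((-3025/16015 - 7901/(-6172)) + 32807)*(85² + F(86)) = ((-3025/16015 - 7901/(-6172)) + 32807)*(85² + 86) = ((-3025*1/16015 - 7901*(-1/6172)) + 32807)*(7225 + 86) = ((-605/3203 + 7901/6172) + 32807)*7311 = (21572843/19768916 + 32807)*7311 = (648580400055/19768916)*7311 = 4741771304802105/19768916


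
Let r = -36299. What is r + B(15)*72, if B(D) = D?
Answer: -35219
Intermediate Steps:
r + B(15)*72 = -36299 + 15*72 = -36299 + 1080 = -35219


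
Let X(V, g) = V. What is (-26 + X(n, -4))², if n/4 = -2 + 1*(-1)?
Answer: 1444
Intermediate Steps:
n = -12 (n = 4*(-2 + 1*(-1)) = 4*(-2 - 1) = 4*(-3) = -12)
(-26 + X(n, -4))² = (-26 - 12)² = (-38)² = 1444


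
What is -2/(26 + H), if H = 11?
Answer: -2/37 ≈ -0.054054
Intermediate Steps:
-2/(26 + H) = -2/(26 + 11) = -2/37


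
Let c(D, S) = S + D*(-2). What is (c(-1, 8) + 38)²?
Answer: 2304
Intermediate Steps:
c(D, S) = S - 2*D
(c(-1, 8) + 38)² = ((8 - 2*(-1)) + 38)² = ((8 + 2) + 38)² = (10 + 38)² = 48² = 2304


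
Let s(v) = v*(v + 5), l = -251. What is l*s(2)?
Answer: -3514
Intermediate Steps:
s(v) = v*(5 + v)
l*s(2) = -502*(5 + 2) = -502*7 = -251*14 = -3514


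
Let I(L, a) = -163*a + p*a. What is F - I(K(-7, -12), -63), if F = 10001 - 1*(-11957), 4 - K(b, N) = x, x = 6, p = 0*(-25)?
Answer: 11689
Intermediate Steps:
p = 0
K(b, N) = -2 (K(b, N) = 4 - 1*6 = 4 - 6 = -2)
F = 21958 (F = 10001 + 11957 = 21958)
I(L, a) = -163*a (I(L, a) = -163*a + 0*a = -163*a + 0 = -163*a)
F - I(K(-7, -12), -63) = 21958 - (-163)*(-63) = 21958 - 1*10269 = 21958 - 10269 = 11689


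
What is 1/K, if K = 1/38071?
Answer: 38071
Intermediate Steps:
K = 1/38071 ≈ 2.6267e-5
1/K = 1/(1/38071) = 38071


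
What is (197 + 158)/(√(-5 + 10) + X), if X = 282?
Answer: 100110/79519 - 355*√5/79519 ≈ 1.2490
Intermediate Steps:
(197 + 158)/(√(-5 + 10) + X) = (197 + 158)/(√(-5 + 10) + 282) = 355/(√5 + 282) = 355/(282 + √5)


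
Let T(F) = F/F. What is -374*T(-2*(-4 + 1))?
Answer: -374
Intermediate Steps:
T(F) = 1
-374*T(-2*(-4 + 1)) = -374*1 = -374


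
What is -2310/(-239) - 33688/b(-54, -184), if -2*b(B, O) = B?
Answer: -7989062/6453 ≈ -1238.0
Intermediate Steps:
b(B, O) = -B/2
-2310/(-239) - 33688/b(-54, -184) = -2310/(-239) - 33688/((-½*(-54))) = -2310*(-1/239) - 33688/27 = 2310/239 - 33688*1/27 = 2310/239 - 33688/27 = -7989062/6453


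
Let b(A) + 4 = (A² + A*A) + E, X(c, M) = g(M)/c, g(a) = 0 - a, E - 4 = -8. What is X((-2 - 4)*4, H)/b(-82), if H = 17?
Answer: 17/322560 ≈ 5.2703e-5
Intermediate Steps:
E = -4 (E = 4 - 8 = -4)
g(a) = -a
X(c, M) = -M/c (X(c, M) = (-M)/c = -M/c)
b(A) = -8 + 2*A² (b(A) = -4 + ((A² + A*A) - 4) = -4 + ((A² + A²) - 4) = -4 + (2*A² - 4) = -4 + (-4 + 2*A²) = -8 + 2*A²)
X((-2 - 4)*4, H)/b(-82) = (-1*17/(-2 - 4)*4)/(-8 + 2*(-82)²) = (-1*17/(-6*4))/(-8 + 2*6724) = (-1*17/(-24))/(-8 + 13448) = -1*17*(-1/24)/13440 = (17/24)*(1/13440) = 17/322560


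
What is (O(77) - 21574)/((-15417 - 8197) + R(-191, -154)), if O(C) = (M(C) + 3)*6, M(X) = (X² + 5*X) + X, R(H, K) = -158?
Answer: -8395/11886 ≈ -0.70629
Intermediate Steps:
M(X) = X² + 6*X
O(C) = 18 + 6*C*(6 + C) (O(C) = (C*(6 + C) + 3)*6 = (3 + C*(6 + C))*6 = 18 + 6*C*(6 + C))
(O(77) - 21574)/((-15417 - 8197) + R(-191, -154)) = ((18 + 6*77*(6 + 77)) - 21574)/((-15417 - 8197) - 158) = ((18 + 6*77*83) - 21574)/(-23614 - 158) = ((18 + 38346) - 21574)/(-23772) = (38364 - 21574)*(-1/23772) = 16790*(-1/23772) = -8395/11886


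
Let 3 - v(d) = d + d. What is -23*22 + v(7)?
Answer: -517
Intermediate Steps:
v(d) = 3 - 2*d (v(d) = 3 - (d + d) = 3 - 2*d)
-23*22 + v(7) = -23*22 + (3 - 2*7) = -506 + (3 - 14) = -506 - 11 = -517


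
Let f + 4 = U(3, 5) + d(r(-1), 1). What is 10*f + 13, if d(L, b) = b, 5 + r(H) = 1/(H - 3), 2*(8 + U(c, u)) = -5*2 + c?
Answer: -132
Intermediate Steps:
U(c, u) = -13 + c/2 (U(c, u) = -8 + (-5*2 + c)/2 = -8 + (-10 + c)/2 = -8 + (-5 + c/2) = -13 + c/2)
r(H) = -5 + 1/(-3 + H) (r(H) = -5 + 1/(H - 3) = -5 + 1/(-3 + H))
f = -29/2 (f = -4 + ((-13 + (1/2)*3) + 1) = -4 + ((-13 + 3/2) + 1) = -4 + (-23/2 + 1) = -4 - 21/2 = -29/2 ≈ -14.500)
10*f + 13 = 10*(-29/2) + 13 = -145 + 13 = -132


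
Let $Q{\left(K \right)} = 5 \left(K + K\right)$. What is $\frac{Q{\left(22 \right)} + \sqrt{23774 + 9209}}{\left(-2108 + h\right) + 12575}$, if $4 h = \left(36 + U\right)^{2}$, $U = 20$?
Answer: $\frac{220}{11251} + \frac{\sqrt{32983}}{11251} \approx 0.035696$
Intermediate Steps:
$Q{\left(K \right)} = 10 K$ ($Q{\left(K \right)} = 5 \cdot 2 K = 10 K$)
$h = 784$ ($h = \frac{\left(36 + 20\right)^{2}}{4} = \frac{56^{2}}{4} = \frac{1}{4} \cdot 3136 = 784$)
$\frac{Q{\left(22 \right)} + \sqrt{23774 + 9209}}{\left(-2108 + h\right) + 12575} = \frac{10 \cdot 22 + \sqrt{23774 + 9209}}{\left(-2108 + 784\right) + 12575} = \frac{220 + \sqrt{32983}}{-1324 + 12575} = \frac{220 + \sqrt{32983}}{11251} = \left(220 + \sqrt{32983}\right) \frac{1}{11251} = \frac{220}{11251} + \frac{\sqrt{32983}}{11251}$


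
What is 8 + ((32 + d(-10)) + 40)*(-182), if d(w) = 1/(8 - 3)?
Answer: -65662/5 ≈ -13132.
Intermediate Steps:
d(w) = 1/5
8 + ((32 + d(-10)) + 40)*(-182) = 8 + ((32 + 1/5) + 40)*(-182) = 8 + (161/5 + 40)*(-182) = 8 + (361/5)*(-182) = 8 - 65702/5 = -65662/5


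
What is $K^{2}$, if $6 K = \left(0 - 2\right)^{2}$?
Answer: $\frac{4}{9} \approx 0.44444$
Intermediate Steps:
$K = \frac{2}{3}$ ($K = \frac{\left(0 - 2\right)^{2}}{6} = \frac{\left(-2\right)^{2}}{6} = \frac{1}{6} \cdot 4 = \frac{2}{3} \approx 0.66667$)
$K^{2} = \left(\frac{2}{3}\right)^{2} = \frac{4}{9}$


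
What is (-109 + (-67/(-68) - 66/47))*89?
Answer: -31123567/3196 ≈ -9738.3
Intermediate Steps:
(-109 + (-67/(-68) - 66/47))*89 = (-109 + (-67*(-1/68) - 66*1/47))*89 = (-109 + (67/68 - 66/47))*89 = (-109 - 1339/3196)*89 = -349703/3196*89 = -31123567/3196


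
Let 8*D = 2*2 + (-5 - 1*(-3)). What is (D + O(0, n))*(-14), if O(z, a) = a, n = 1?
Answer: -35/2 ≈ -17.500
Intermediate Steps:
D = ¼ (D = (2*2 + (-5 - 1*(-3)))/8 = (4 + (-5 + 3))/8 = (4 - 2)/8 = (⅛)*2 = ¼ ≈ 0.25000)
(D + O(0, n))*(-14) = (¼ + 1)*(-14) = (5/4)*(-14) = -35/2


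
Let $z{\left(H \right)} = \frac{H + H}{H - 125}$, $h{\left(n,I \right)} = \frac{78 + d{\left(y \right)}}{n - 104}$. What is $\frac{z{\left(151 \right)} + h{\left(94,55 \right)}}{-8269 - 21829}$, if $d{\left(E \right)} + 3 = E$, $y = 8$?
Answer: $- \frac{431}{3912740} \approx -0.00011015$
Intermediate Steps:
$d{\left(E \right)} = -3 + E$
$h{\left(n,I \right)} = \frac{83}{-104 + n}$ ($h{\left(n,I \right)} = \frac{78 + \left(-3 + 8\right)}{n - 104} = \frac{78 + 5}{-104 + n} = \frac{83}{-104 + n}$)
$z{\left(H \right)} = \frac{2 H}{-125 + H}$
$\frac{z{\left(151 \right)} + h{\left(94,55 \right)}}{-8269 - 21829} = \frac{2 \cdot 151 \frac{1}{-125 + 151} + \frac{83}{-104 + 94}}{-8269 - 21829} = \frac{2 \cdot 151 \cdot \frac{1}{26} + \frac{83}{-10}}{-30098} = \left(2 \cdot 151 \cdot \frac{1}{26} + 83 \left(- \frac{1}{10}\right)\right) \left(- \frac{1}{30098}\right) = \left(\frac{151}{13} - \frac{83}{10}\right) \left(- \frac{1}{30098}\right) = \frac{431}{130} \left(- \frac{1}{30098}\right) = - \frac{431}{3912740}$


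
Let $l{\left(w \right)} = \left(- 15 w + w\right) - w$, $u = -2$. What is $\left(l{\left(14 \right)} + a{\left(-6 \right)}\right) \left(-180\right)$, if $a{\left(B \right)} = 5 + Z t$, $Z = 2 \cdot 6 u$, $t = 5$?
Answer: $58500$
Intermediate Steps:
$Z = -24$ ($Z = 2 \cdot 6 \left(-2\right) = 12 \left(-2\right) = -24$)
$l{\left(w \right)} = - 15 w$ ($l{\left(w \right)} = - 14 w - w = - 15 w$)
$a{\left(B \right)} = -115$ ($a{\left(B \right)} = 5 - 120 = -115$)
$\left(l{\left(14 \right)} + a{\left(-6 \right)}\right) \left(-180\right) = \left(\left(-15\right) 14 - 115\right) \left(-180\right) = \left(-210 - 115\right) \left(-180\right) = \left(-325\right) \left(-180\right) = 58500$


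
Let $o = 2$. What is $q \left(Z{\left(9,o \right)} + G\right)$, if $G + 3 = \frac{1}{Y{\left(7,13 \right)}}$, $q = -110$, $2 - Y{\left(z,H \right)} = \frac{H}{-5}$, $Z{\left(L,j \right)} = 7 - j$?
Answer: $- \frac{5610}{23} \approx -243.91$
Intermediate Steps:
$Y{\left(z,H \right)} = 2 + \frac{H}{5}$ ($Y{\left(z,H \right)} = 2 - \frac{H}{-5} = 2 - H \left(- \frac{1}{5}\right) = 2 - - \frac{H}{5} = 2 + \frac{H}{5}$)
$G = - \frac{64}{23}$ ($G = -3 + \frac{1}{2 + \frac{1}{5} \cdot 13} = -3 + \frac{1}{2 + \frac{13}{5}} = -3 + \frac{1}{\frac{23}{5}} = -3 + \frac{5}{23} = - \frac{64}{23} \approx -2.7826$)
$q \left(Z{\left(9,o \right)} + G\right) = - 110 \left(\left(7 - 2\right) - \frac{64}{23}\right) = - 110 \left(5 - \frac{64}{23}\right) = \left(-110\right) \frac{51}{23} = - \frac{5610}{23}$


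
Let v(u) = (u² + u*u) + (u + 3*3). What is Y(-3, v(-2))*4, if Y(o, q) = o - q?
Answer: -72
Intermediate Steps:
v(u) = 9 + u + 2*u² (v(u) = (u² + u²) + (u + 9) = 2*u² + (9 + u) = 9 + u + 2*u²)
Y(-3, v(-2))*4 = (-3 - (9 - 2 + 2*(-2)²))*4 = (-3 - (9 - 2 + 2*4))*4 = (-3 - (9 - 2 + 8))*4 = (-3 - 1*15)*4 = (-3 - 15)*4 = -18*4 = -72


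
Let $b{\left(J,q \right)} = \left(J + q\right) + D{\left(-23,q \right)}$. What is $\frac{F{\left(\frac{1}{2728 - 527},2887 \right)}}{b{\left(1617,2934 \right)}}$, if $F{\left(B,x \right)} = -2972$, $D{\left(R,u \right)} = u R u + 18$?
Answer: $\frac{2972}{197987619} \approx 1.5011 \cdot 10^{-5}$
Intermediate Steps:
$D{\left(R,u \right)} = 18 + R u^{2}$ ($D{\left(R,u \right)} = R u u + 18 = R u^{2} + 18 = 18 + R u^{2}$)
$b{\left(J,q \right)} = 18 + J + q - 23 q^{2}$ ($b{\left(J,q \right)} = \left(J + q\right) - \left(-18 + 23 q^{2}\right) = 18 + J + q - 23 q^{2}$)
$\frac{F{\left(\frac{1}{2728 - 527},2887 \right)}}{b{\left(1617,2934 \right)}} = - \frac{2972}{18 + 1617 + 2934 - 23 \cdot 2934^{2}} = - \frac{2972}{18 + 1617 + 2934 - 197992188} = - \frac{2972}{-197987619} = \left(-2972\right) \left(- \frac{1}{197987619}\right) = \frac{2972}{197987619}$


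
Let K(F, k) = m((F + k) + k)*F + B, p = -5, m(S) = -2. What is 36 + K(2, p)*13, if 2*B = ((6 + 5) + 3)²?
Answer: 1258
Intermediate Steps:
B = 98 (B = ((6 + 5) + 3)²/2 = (11 + 3)²/2 = (½)*14² = (½)*196 = 98)
K(F, k) = 98 - 2*F (K(F, k) = -2*F + 98 = 98 - 2*F)
36 + K(2, p)*13 = 36 + (98 - 2*2)*13 = 36 + (98 - 4)*13 = 36 + 94*13 = 36 + 1222 = 1258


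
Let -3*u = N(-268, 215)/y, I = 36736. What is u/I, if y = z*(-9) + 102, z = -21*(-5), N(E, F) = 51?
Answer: 17/30968448 ≈ 5.4895e-7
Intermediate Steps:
z = 105
y = -843 (y = 105*(-9) + 102 = -945 + 102 = -843)
u = 17/843 (u = -17/(-843) = -17*(-1)/843 = -1/3*(-17/281) = 17/843 ≈ 0.020166)
u/I = (17/843)/36736 = (17/843)*(1/36736) = 17/30968448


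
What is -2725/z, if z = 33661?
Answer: -2725/33661 ≈ -0.080954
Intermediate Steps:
-2725/z = -2725/33661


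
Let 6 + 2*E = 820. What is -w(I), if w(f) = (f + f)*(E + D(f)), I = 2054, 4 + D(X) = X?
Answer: -10093356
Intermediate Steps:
E = 407 (E = -3 + (1/2)*820 = -3 + 410 = 407)
D(X) = -4 + X
w(f) = 2*f*(403 + f) (w(f) = (f + f)*(407 + (-4 + f)) = (2*f)*(403 + f) = 2*f*(403 + f))
-w(I) = -2*2054*(403 + 2054) = -2*2054*2457 = -1*10093356 = -10093356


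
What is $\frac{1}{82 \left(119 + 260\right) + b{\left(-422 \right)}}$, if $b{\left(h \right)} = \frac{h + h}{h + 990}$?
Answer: $\frac{142}{4412865} \approx 3.2179 \cdot 10^{-5}$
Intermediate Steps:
$b{\left(h \right)} = \frac{2 h}{990 + h}$
$\frac{1}{82 \left(119 + 260\right) + b{\left(-422 \right)}} = \frac{1}{82 \left(119 + 260\right) + 2 \left(-422\right) \frac{1}{990 - 422}} = \frac{1}{82 \cdot 379 + 2 \left(-422\right) \frac{1}{568}} = \frac{1}{31078 + 2 \left(-422\right) \frac{1}{568}} = \frac{1}{31078 - \frac{211}{142}} = \frac{1}{\frac{4412865}{142}} = \frac{142}{4412865}$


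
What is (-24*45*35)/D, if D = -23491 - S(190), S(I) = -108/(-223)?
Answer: 8429400/5238601 ≈ 1.6091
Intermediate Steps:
S(I) = 108/223 (S(I) = -108*(-1/223) = 108/223)
D = -5238601/223 (D = -23491 - 1*108/223 = -23491 - 108/223 = -5238601/223 ≈ -23491.)
(-24*45*35)/D = (-24*45*35)/(-5238601/223) = -1080*35*(-223/5238601) = -37800*(-223/5238601) = 8429400/5238601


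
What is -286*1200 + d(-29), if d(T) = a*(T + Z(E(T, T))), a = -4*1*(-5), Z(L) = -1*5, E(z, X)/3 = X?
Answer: -343880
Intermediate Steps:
E(z, X) = 3*X
Z(L) = -5
a = 20 (a = -4*(-5) = 20)
d(T) = -100 + 20*T (d(T) = 20*(T - 5) = 20*(-5 + T) = -100 + 20*T)
-286*1200 + d(-29) = -286*1200 + (-100 + 20*(-29)) = -343200 + (-100 - 580) = -343200 - 680 = -343880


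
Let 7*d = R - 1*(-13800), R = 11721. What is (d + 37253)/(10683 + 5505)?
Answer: 3767/1491 ≈ 2.5265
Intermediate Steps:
d = 25521/7 (d = (11721 - 1*(-13800))/7 = (11721 + 13800)/7 = (⅐)*25521 = 25521/7 ≈ 3645.9)
(d + 37253)/(10683 + 5505) = (25521/7 + 37253)/(10683 + 5505) = (286292/7)/16188 = (286292/7)*(1/16188) = 3767/1491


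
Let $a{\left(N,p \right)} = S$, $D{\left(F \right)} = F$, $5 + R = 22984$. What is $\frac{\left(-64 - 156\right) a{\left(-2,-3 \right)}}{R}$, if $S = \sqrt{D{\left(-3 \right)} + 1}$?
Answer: $- \frac{20 i \sqrt{2}}{2089} \approx - 0.01354 i$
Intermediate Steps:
$R = 22979$ ($R = -5 + 22984 = 22979$)
$S = i \sqrt{2}$ ($S = \sqrt{-3 + 1} = \sqrt{-2} = i \sqrt{2} \approx 1.4142 i$)
$a{\left(N,p \right)} = i \sqrt{2}$
$\frac{\left(-64 - 156\right) a{\left(-2,-3 \right)}}{R} = \frac{\left(-64 - 156\right) i \sqrt{2}}{22979} = - 220 i \sqrt{2} \cdot \frac{1}{22979} = - \frac{20 i \sqrt{2}}{2089}$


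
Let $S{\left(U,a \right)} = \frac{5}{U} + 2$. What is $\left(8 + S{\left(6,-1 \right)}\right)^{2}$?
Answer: $\frac{4225}{36} \approx 117.36$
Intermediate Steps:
$S{\left(U,a \right)} = 2 + \frac{5}{U}$
$\left(8 + S{\left(6,-1 \right)}\right)^{2} = \left(8 + \left(2 + \frac{5}{6}\right)\right)^{2} = \left(8 + \frac{17}{6}\right)^{2} = \left(\frac{65}{6}\right)^{2} = \frac{4225}{36}$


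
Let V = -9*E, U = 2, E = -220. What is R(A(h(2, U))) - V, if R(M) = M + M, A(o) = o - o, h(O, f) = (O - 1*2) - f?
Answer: -1980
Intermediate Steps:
h(O, f) = -2 + O - f (h(O, f) = (O - 2) - f = (-2 + O) - f = -2 + O - f)
V = 1980 (V = -9*(-220) = 1980)
A(o) = 0
R(M) = 2*M
R(A(h(2, U))) - V = 2*0 - 1*1980 = 0 - 1980 = -1980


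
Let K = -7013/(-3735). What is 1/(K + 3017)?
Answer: 3735/11275508 ≈ 0.00033125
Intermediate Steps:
K = 7013/3735 (K = -7013*(-1/3735) = 7013/3735 ≈ 1.8776)
1/(K + 3017) = 1/(7013/3735 + 3017) = 1/(11275508/3735) = 3735/11275508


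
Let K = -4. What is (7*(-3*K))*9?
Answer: 756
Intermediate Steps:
(7*(-3*K))*9 = (7*(-3*(-4)))*9 = (7*12)*9 = 84*9 = 756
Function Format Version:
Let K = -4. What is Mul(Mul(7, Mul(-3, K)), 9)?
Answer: 756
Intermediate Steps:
Mul(Mul(7, Mul(-3, K)), 9) = Mul(Mul(7, Mul(-3, -4)), 9) = Mul(Mul(7, 12), 9) = Mul(84, 9) = 756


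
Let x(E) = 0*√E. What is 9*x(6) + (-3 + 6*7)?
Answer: 39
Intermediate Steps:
x(E) = 0
9*x(6) + (-3 + 6*7) = 9*0 + (-3 + 6*7) = 0 + (-3 + 42) = 0 + 39 = 39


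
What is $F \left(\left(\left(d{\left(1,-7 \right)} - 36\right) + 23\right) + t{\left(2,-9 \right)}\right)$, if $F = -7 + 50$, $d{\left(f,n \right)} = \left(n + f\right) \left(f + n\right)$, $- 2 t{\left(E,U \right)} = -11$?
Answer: $\frac{2451}{2} \approx 1225.5$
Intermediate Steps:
$t{\left(E,U \right)} = \frac{11}{2}$ ($t{\left(E,U \right)} = \left(- \frac{1}{2}\right) \left(-11\right) = \frac{11}{2}$)
$d{\left(f,n \right)} = \left(f + n\right)^{2}$ ($d{\left(f,n \right)} = \left(f + n\right) \left(f + n\right) = \left(f + n\right)^{2}$)
$F = 43$
$F \left(\left(\left(d{\left(1,-7 \right)} - 36\right) + 23\right) + t{\left(2,-9 \right)}\right) = 43 \left(\left(\left(\left(1 - 7\right)^{2} - 36\right) + 23\right) + \frac{11}{2}\right) = 43 \left(\left(\left(\left(-6\right)^{2} - 36\right) + 23\right) + \frac{11}{2}\right) = 43 \left(\left(\left(36 - 36\right) + 23\right) + \frac{11}{2}\right) = 43 \left(\left(0 + 23\right) + \frac{11}{2}\right) = 43 \left(23 + \frac{11}{2}\right) = 43 \cdot \frac{57}{2} = \frac{2451}{2}$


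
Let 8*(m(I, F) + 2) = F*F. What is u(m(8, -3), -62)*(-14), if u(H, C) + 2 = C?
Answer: 896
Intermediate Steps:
m(I, F) = -2 + F²/8 (m(I, F) = -2 + (F*F)/8 = -2 + F²/8)
u(H, C) = -2 + C
u(m(8, -3), -62)*(-14) = (-2 - 62)*(-14) = -64*(-14) = 896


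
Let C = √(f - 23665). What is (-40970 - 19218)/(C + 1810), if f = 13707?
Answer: -54470140/1643029 + 30094*I*√9958/1643029 ≈ -33.152 + 1.8278*I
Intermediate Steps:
C = I*√9958 (C = √(13707 - 23665) = √(-9958) = I*√9958 ≈ 99.79*I)
(-40970 - 19218)/(C + 1810) = (-40970 - 19218)/(I*√9958 + 1810) = -60188/(1810 + I*√9958)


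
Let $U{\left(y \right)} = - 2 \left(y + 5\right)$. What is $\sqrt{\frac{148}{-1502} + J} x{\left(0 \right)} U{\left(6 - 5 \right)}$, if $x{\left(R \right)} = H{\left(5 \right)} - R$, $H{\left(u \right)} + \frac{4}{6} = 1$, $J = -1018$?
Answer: $- \frac{16 i \sqrt{35888037}}{751} \approx - 127.63 i$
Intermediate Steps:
$H{\left(u \right)} = \frac{1}{3}$ ($H{\left(u \right)} = - \frac{2}{3} + 1 = \frac{1}{3}$)
$x{\left(R \right)} = \frac{1}{3} - R$
$U{\left(y \right)} = -10 - 2 y$ ($U{\left(y \right)} = - 2 \left(5 + y\right) = -10 - 2 y$)
$\sqrt{\frac{148}{-1502} + J} x{\left(0 \right)} U{\left(6 - 5 \right)} = \sqrt{\frac{148}{-1502} - 1018} \left(\frac{1}{3} - 0\right) \left(-10 - 2 \left(6 - 5\right)\right) = \sqrt{148 \left(- \frac{1}{1502}\right) - 1018} \left(\frac{1}{3} + 0\right) \left(-10 - 2 \left(6 - 5\right)\right) = \sqrt{- \frac{74}{751} - 1018} \frac{-10 - 2}{3} = \sqrt{- \frac{764592}{751}} \frac{-10 - 2}{3} = \frac{4 i \sqrt{35888037}}{751} \cdot \frac{1}{3} \left(-12\right) = \frac{4 i \sqrt{35888037}}{751} \left(-4\right) = - \frac{16 i \sqrt{35888037}}{751}$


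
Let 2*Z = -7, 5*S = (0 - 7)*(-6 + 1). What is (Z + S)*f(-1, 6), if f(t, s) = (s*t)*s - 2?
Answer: -133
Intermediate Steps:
f(t, s) = -2 + t*s**2 (f(t, s) = t*s**2 - 2 = -2 + t*s**2)
S = 7 (S = ((0 - 7)*(-6 + 1))/5 = (-7*(-5))/5 = (1/5)*35 = 7)
Z = -7/2 (Z = (1/2)*(-7) = -7/2 ≈ -3.5000)
(Z + S)*f(-1, 6) = (-7/2 + 7)*(-2 - 1*6**2) = 7*(-2 - 1*36)/2 = 7*(-2 - 36)/2 = (7/2)*(-38) = -133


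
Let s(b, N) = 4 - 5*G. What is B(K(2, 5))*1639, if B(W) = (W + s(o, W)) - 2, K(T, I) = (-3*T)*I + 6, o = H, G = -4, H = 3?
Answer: -3278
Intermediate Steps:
o = 3
s(b, N) = 24 (s(b, N) = 4 - 5*(-4) = 4 + 20 = 24)
K(T, I) = 6 - 3*I*T (K(T, I) = -3*I*T + 6 = 6 - 3*I*T)
B(W) = 22 + W (B(W) = (W + 24) - 2 = (24 + W) - 2 = 22 + W)
B(K(2, 5))*1639 = (22 + (6 - 3*5*2))*1639 = (22 + (6 - 30))*1639 = (22 - 24)*1639 = -2*1639 = -3278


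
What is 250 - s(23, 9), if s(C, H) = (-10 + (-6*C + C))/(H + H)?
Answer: 4625/18 ≈ 256.94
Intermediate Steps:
s(C, H) = (-10 - 5*C)/(2*H) (s(C, H) = (-10 - 5*C)/((2*H)) = (-10 - 5*C)*(1/(2*H)) = (-10 - 5*C)/(2*H))
250 - s(23, 9) = 250 - 5*(-2 - 1*23)/(2*9) = 250 - 5*(-2 - 23)/(2*9) = 250 - 5*(-25)/(2*9) = 250 - 1*(-125/18) = 250 + 125/18 = 4625/18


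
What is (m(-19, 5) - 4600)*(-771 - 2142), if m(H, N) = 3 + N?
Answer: 13376496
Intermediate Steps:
(m(-19, 5) - 4600)*(-771 - 2142) = ((3 + 5) - 4600)*(-771 - 2142) = (8 - 4600)*(-2913) = -4592*(-2913) = 13376496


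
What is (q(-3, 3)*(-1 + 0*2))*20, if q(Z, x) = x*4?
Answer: -240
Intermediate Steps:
q(Z, x) = 4*x
(q(-3, 3)*(-1 + 0*2))*20 = ((4*3)*(-1 + 0*2))*20 = (12*(-1 + 0))*20 = (12*(-1))*20 = -12*20 = -240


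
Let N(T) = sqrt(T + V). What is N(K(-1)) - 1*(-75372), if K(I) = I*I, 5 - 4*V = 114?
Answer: 75372 + I*sqrt(105)/2 ≈ 75372.0 + 5.1235*I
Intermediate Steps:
V = -109/4 (V = 5/4 - 1/4*114 = 5/4 - 57/2 = -109/4 ≈ -27.250)
K(I) = I**2
N(T) = sqrt(-109/4 + T) (N(T) = sqrt(T - 109/4) = sqrt(-109/4 + T))
N(K(-1)) - 1*(-75372) = sqrt(-109 + 4*(-1)**2)/2 - 1*(-75372) = sqrt(-109 + 4*1)/2 + 75372 = sqrt(-109 + 4)/2 + 75372 = sqrt(-105)/2 + 75372 = (I*sqrt(105))/2 + 75372 = I*sqrt(105)/2 + 75372 = 75372 + I*sqrt(105)/2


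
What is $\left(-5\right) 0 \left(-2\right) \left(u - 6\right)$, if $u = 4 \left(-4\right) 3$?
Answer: $0$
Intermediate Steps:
$u = -48$ ($u = \left(-16\right) 3 = -48$)
$\left(-5\right) 0 \left(-2\right) \left(u - 6\right) = \left(-5\right) 0 \left(-2\right) \left(-48 - 6\right) = 0 \left(-2\right) \left(-54\right) = 0 \left(-54\right) = 0$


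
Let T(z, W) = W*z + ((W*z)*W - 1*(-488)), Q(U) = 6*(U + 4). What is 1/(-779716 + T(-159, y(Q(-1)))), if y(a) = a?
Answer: -1/833606 ≈ -1.1996e-6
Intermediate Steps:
Q(U) = 24 + 6*U (Q(U) = 6*(4 + U) = 24 + 6*U)
T(z, W) = 488 + W*z + z*W**2 (T(z, W) = W*z + (z*W**2 + 488) = W*z + (488 + z*W**2) = 488 + W*z + z*W**2)
1/(-779716 + T(-159, y(Q(-1)))) = 1/(-779716 + (488 + (24 + 6*(-1))*(-159) - 159*(24 + 6*(-1))**2)) = 1/(-779716 + (488 + (24 - 6)*(-159) - 159*(24 - 6)**2)) = 1/(-779716 + (488 + 18*(-159) - 159*18**2)) = 1/(-779716 + (488 - 2862 - 159*324)) = 1/(-779716 + (488 - 2862 - 51516)) = 1/(-779716 - 53890) = 1/(-833606) = -1/833606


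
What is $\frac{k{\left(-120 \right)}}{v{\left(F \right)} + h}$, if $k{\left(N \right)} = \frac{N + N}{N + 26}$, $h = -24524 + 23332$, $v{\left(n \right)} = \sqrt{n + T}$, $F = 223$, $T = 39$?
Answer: $- \frac{23840}{11128049} - \frac{20 \sqrt{262}}{11128049} \approx -0.0021714$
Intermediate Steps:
$v{\left(n \right)} = \sqrt{39 + n}$ ($v{\left(n \right)} = \sqrt{n + 39} = \sqrt{39 + n}$)
$h = -1192$
$k{\left(N \right)} = \frac{2 N}{26 + N}$
$\frac{k{\left(-120 \right)}}{v{\left(F \right)} + h} = \frac{2 \left(-120\right) \frac{1}{26 - 120}}{\sqrt{39 + 223} - 1192} = \frac{2 \left(-120\right) \frac{1}{-94}}{\sqrt{262} - 1192} = \frac{2 \left(-120\right) \left(- \frac{1}{94}\right)}{-1192 + \sqrt{262}} = \frac{120}{47 \left(-1192 + \sqrt{262}\right)}$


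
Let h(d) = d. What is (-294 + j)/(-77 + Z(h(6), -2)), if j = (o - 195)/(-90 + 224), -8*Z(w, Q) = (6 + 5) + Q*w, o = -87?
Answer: 52904/13735 ≈ 3.8518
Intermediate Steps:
Z(w, Q) = -11/8 - Q*w/8 (Z(w, Q) = -((6 + 5) + Q*w)/8 = -(11 + Q*w)/8 = -11/8 - Q*w/8)
j = -141/67 (j = (-87 - 195)/(-90 + 224) = -282/134 = -282*1/134 = -141/67 ≈ -2.1045)
(-294 + j)/(-77 + Z(h(6), -2)) = (-294 - 141/67)/(-77 + (-11/8 - 1/8*(-2)*6)) = -19839/(67*(-77 + (-11/8 + 3/2))) = -19839/(67*(-77 + 1/8)) = -19839/(67*(-615/8)) = -19839/67*(-8/615) = 52904/13735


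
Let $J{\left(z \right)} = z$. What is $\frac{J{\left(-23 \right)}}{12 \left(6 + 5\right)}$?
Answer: $- \frac{23}{132} \approx -0.17424$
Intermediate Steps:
$\frac{J{\left(-23 \right)}}{12 \left(6 + 5\right)} = - \frac{23}{12 \left(6 + 5\right)} = - \frac{23}{12 \cdot 11} = - \frac{23}{132}$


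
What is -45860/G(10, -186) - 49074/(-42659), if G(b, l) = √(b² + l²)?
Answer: 49074/42659 - 11465*√8674/4337 ≈ -245.05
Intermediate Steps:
-45860/G(10, -186) - 49074/(-42659) = -45860/√(10² + (-186)²) - 49074/(-42659) = -45860/√(100 + 34596) - 49074*(-1/42659) = -45860*√8674/17348 + 49074/42659 = -11465*√8674/4337 + 49074/42659 = 49074/42659 - 11465*√8674/4337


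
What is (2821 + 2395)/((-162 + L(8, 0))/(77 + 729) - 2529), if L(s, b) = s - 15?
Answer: -323392/156811 ≈ -2.0623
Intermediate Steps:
L(s, b) = -15 + s
(2821 + 2395)/((-162 + L(8, 0))/(77 + 729) - 2529) = (2821 + 2395)/((-162 + (-15 + 8))/(77 + 729) - 2529) = 5216/((-162 - 7)/806 - 2529) = 5216/(-169*1/806 - 2529) = 5216/(-13/62 - 2529) = 5216/(-156811/62) = 5216*(-62/156811) = -323392/156811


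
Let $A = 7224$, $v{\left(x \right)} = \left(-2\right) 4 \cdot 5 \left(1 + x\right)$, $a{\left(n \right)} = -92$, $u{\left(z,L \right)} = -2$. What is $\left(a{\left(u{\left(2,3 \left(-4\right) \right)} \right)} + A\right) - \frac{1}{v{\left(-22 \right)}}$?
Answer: $\frac{5990879}{840} \approx 7132.0$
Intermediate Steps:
$v{\left(x \right)} = -40 - 40 x$ ($v{\left(x \right)} = - 8 \left(5 + 5 x\right) = -40 - 40 x$)
$\left(a{\left(u{\left(2,3 \left(-4\right) \right)} \right)} + A\right) - \frac{1}{v{\left(-22 \right)}} = \left(-92 + 7224\right) - \frac{1}{-40 - -880} = 7132 - \frac{1}{-40 + 880} = 7132 - \frac{1}{840} = \frac{5990879}{840}$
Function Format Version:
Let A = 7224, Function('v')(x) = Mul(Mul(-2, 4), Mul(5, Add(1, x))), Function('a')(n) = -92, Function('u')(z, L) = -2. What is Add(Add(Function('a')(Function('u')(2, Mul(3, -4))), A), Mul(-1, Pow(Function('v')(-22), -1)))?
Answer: Rational(5990879, 840) ≈ 7132.0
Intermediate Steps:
Function('v')(x) = Add(-40, Mul(-40, x)) (Function('v')(x) = Mul(-8, Add(5, Mul(5, x))) = Add(-40, Mul(-40, x)))
Add(Add(Function('a')(Function('u')(2, Mul(3, -4))), A), Mul(-1, Pow(Function('v')(-22), -1))) = Add(Add(-92, 7224), Mul(-1, Pow(Add(-40, Mul(-40, -22)), -1))) = Add(7132, Mul(-1, Pow(Add(-40, 880), -1))) = Add(7132, Mul(-1, Pow(840, -1))) = Add(7132, Mul(-1, Rational(1, 840))) = Add(7132, Rational(-1, 840)) = Rational(5990879, 840)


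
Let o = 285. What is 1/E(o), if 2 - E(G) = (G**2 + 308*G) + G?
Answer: -1/169288 ≈ -5.9071e-6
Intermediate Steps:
E(G) = 2 - G**2 - 309*G (E(G) = 2 - ((G**2 + 308*G) + G) = 2 - (G**2 + 309*G) = 2 + (-G**2 - 309*G) = 2 - G**2 - 309*G)
1/E(o) = 1/(2 - 1*285**2 - 309*285) = 1/(2 - 1*81225 - 88065) = 1/(2 - 81225 - 88065) = 1/(-169288) = -1/169288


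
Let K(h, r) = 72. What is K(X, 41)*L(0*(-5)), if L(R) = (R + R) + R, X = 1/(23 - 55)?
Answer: 0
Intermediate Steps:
X = -1/32 (X = 1/(-32) = -1/32 ≈ -0.031250)
L(R) = 3*R (L(R) = 2*R + R = 3*R)
K(X, 41)*L(0*(-5)) = 72*(3*(0*(-5))) = 72*(3*0) = 72*0 = 0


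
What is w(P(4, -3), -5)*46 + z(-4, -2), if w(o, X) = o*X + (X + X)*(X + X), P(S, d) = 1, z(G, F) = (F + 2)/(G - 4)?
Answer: 4370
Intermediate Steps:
z(G, F) = (2 + F)/(-4 + G)
w(o, X) = 4*X² + X*o (w(o, X) = X*o + (2*X)*(2*X) = X*o + 4*X² = 4*X² + X*o)
w(P(4, -3), -5)*46 + z(-4, -2) = -5*(1 + 4*(-5))*46 + (2 - 2)/(-4 - 4) = -5*(1 - 20)*46 + 0/(-8) = -5*(-19)*46 - ⅛*0 = 95*46 + 0 = 4370 + 0 = 4370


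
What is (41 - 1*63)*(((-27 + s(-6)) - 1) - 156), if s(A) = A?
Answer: 4180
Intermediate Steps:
(41 - 1*63)*(((-27 + s(-6)) - 1) - 156) = (41 - 1*63)*(((-27 - 6) - 1) - 156) = (41 - 63)*((-33 - 1) - 156) = -22*(-34 - 156) = -22*(-190) = 4180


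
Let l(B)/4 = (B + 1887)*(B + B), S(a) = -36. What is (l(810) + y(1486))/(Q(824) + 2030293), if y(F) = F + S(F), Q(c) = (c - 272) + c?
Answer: 17478010/2031669 ≈ 8.6028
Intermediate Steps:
l(B) = 8*B*(1887 + B) (l(B) = 4*((B + 1887)*(B + B)) = 4*((1887 + B)*(2*B)) = 4*(2*B*(1887 + B)) = 8*B*(1887 + B))
Q(c) = -272 + 2*c (Q(c) = (-272 + c) + c = -272 + 2*c)
y(F) = -36 + F (y(F) = F - 36 = -36 + F)
(l(810) + y(1486))/(Q(824) + 2030293) = (8*810*(1887 + 810) + (-36 + 1486))/((-272 + 2*824) + 2030293) = (8*810*2697 + 1450)/((-272 + 1648) + 2030293) = (17476560 + 1450)/(1376 + 2030293) = 17478010/2031669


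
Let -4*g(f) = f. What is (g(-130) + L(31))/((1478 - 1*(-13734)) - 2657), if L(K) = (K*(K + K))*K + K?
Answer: 119291/25110 ≈ 4.7507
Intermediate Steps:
g(f) = -f/4
L(K) = K + 2*K³ (L(K) = (K*(2*K))*K + K = (2*K²)*K + K = 2*K³ + K = K + 2*K³)
(g(-130) + L(31))/((1478 - 1*(-13734)) - 2657) = (-¼*(-130) + (31 + 2*31³))/((1478 - 1*(-13734)) - 2657) = (65/2 + (31 + 2*29791))/((1478 + 13734) - 2657) = (65/2 + (31 + 59582))/(15212 - 2657) = (65/2 + 59613)/12555 = (119291/2)*(1/12555) = 119291/25110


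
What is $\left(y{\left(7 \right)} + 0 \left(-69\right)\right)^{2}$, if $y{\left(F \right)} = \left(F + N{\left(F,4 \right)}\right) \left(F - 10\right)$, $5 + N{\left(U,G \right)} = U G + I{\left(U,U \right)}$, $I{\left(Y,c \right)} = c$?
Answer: $12321$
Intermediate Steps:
$N{\left(U,G \right)} = -5 + U + G U$ ($N{\left(U,G \right)} = -5 + \left(U G + U\right) = -5 + \left(G U + U\right) = -5 + \left(U + G U\right) = -5 + U + G U$)
$y{\left(F \right)} = \left(-10 + F\right) \left(-5 + 6 F\right)$ ($y{\left(F \right)} = \left(F + \left(-5 + F + 4 F\right)\right) \left(F - 10\right) = \left(F + \left(-5 + 5 F\right)\right) \left(-10 + F\right) = \left(-5 + 6 F\right) \left(-10 + F\right) = \left(-10 + F\right) \left(-5 + 6 F\right)$)
$\left(y{\left(7 \right)} + 0 \left(-69\right)\right)^{2} = \left(\left(50 - 455 + 6 \cdot 7^{2}\right) + 0 \left(-69\right)\right)^{2} = \left(\left(50 - 455 + 6 \cdot 49\right) + 0\right)^{2} = \left(\left(50 - 455 + 294\right) + 0\right)^{2} = \left(-111 + 0\right)^{2} = \left(-111\right)^{2} = 12321$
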